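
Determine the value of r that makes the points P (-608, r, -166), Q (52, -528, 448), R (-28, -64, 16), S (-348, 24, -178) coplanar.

-100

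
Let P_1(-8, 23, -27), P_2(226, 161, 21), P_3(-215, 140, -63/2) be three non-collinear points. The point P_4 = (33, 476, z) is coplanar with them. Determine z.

99/2

A normal to the plane is n = P_1P_2 × P_1P_3 = (-6237, -8883, 55944).
P_4 lies in the plane iff n · P_1P_4 = 0.
This gives (55944)z + (-2769228) = 0, so z = 99/2.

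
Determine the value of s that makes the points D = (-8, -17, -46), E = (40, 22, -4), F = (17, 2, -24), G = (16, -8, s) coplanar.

The points are coplanar iff DE · (DF × DG) = 0.
Expanding, this is linear in s: (-63)s + (-1512) = 0.
So s = -24.

-24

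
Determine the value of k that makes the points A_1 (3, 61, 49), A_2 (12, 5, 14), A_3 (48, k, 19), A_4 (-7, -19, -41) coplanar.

-59

Normal to plane A_1A_2A_4: n = (2240, 1160, -1280); plane equation n·P = 14760.
Requiring n·A_3 = 14760: (1160)k + (83200) = 14760.
So k = -59.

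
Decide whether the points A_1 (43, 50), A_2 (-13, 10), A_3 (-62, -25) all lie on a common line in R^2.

Yes

A_1A_2 = (-56, -40), A_1A_3 = (-105, -75).
det[A_1A_2; A_1A_3] = (-56)(-75) − (-40)(-105) = 0.
The determinant is zero, so the points are collinear.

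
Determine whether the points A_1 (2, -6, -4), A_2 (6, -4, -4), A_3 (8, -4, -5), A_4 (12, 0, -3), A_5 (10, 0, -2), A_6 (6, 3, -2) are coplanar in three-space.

The plane through A_1, A_2, A_3 has normal n = A_1A_2 × A_1A_3 = (-2, 4, -4) and equation n·P = -12.
Checking the remaining points: n·A_4 = -12, n·A_5 = -12, n·A_6 = 8.
Since n·A_6 = 8 ≠ -12, A_6 is off the plane and the points are not all coplanar.

No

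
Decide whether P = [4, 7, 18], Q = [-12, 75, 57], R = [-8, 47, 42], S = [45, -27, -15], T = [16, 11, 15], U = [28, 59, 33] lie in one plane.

The plane through P, Q, R has normal n = PQ × PR = (72, -84, 176) and equation n·X = 2868.
Checking the remaining points: n·S = 2868, n·T = 2868, n·U = 2868.
All equal 2868, so all 6 points lie in one plane.

Yes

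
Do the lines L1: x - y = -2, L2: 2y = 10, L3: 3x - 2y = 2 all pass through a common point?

Intersecting L1 and L2: solving the 2×2 system gives (x, y) = (3, 5).
Substitute into L3: (3)(3) + (-2)(5) = -1.
But L3 requires 2 ≠ -1, so the three lines have no common point.

No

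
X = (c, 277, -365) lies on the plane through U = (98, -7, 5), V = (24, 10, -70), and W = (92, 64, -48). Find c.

-110

The plane through U, V, W has equation 4424x − 3472y − 5152z = 432096.
Substituting X: (4424)c + (918736) = 432096, so c = -110.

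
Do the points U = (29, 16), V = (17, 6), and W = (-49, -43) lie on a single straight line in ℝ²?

No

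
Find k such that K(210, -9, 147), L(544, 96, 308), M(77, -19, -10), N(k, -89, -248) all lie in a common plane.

Coplanarity ⇔ det[KL; KM; KN] = 0.
Expanding, this is linear in k: (-14875)k + (-3555125) = 0.
So k = -239.

-239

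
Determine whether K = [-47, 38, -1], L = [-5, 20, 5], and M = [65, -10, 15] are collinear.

Yes

KL = (42, -18, 6), KM = (112, -48, 16).
Each component of KM is 8/3 times the corresponding component of KL, so KM = 8/3·KL and the points are collinear.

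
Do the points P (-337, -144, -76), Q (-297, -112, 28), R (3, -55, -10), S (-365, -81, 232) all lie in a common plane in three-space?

A normal to the plane through P, Q, R is n = PQ × PR = (-7144, 32720, -7320).
The plane has equation n·X = -1747832. For S: n·S = -1741000.
-1741000 ≠ -1747832, so S is off the plane.

No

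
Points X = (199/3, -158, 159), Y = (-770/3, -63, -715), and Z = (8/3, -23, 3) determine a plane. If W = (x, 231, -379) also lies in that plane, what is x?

-448/3

The plane through X, Y, Z has equation 103170x + (15770/3)y − (112670/3)z = 124640/3.
Substituting W: (103170)x + (46344800/3) = 124640/3, so x = -448/3.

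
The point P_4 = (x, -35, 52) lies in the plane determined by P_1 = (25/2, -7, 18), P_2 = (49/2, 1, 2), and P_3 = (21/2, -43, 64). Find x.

A normal to the plane is n = P_1P_2 × P_1P_3 = (-208, -520, -416).
P_4 lies in the plane iff n · P_1P_4 = 0.
This gives (-208)x + (3016) = 0, so x = 29/2.

29/2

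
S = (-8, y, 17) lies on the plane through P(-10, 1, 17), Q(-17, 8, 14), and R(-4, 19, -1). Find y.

The plane through P, Q, R has equation −72x − 144y − 168z = -2280.
Substituting S: (-144)y + (-2280) = -2280, so y = 0.

0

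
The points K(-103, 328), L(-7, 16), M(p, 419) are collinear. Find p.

-131

The three points are collinear iff det[KL; KM] = 0.
This determinant is linear in p: (312)p + (40872) = 0, so p = -131.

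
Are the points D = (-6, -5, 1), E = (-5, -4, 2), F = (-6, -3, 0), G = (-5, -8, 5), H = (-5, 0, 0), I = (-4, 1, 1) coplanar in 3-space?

The plane through D, E, F has normal n = DE × DF = (-3, 1, 2) and equation n·P = 15.
Checking the remaining points: n·G = 17, n·H = 15, n·I = 15.
Since n·G = 17 ≠ 15, G is off the plane and the points are not all coplanar.

No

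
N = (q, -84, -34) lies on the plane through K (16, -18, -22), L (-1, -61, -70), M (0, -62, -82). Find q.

A normal to the plane is n = KL × KM = (468, -252, 60).
N lies in the plane iff n · KN = 0.
This gives (468)q + (8424) = 0, so q = -18.

-18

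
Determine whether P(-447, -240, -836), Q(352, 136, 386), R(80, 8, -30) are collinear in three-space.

PQ = (799, 376, 1222), PR = (527, 248, 806).
PQ × PR = (0, 0, 0).
The cross product vanishes, so the three points are collinear.

Yes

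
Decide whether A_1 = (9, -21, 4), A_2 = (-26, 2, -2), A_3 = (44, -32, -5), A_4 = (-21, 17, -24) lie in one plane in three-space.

Yes

With A_1 as base: A_1A_2 = (-35, 23, -6), A_1A_3 = (35, -11, -9), A_1A_4 = (-30, 38, -28).
A_1A_3 × A_1A_4 = (650, 1250, 1000).
A_1A_2 · (A_1A_3 × A_1A_4) = 0.
The scalar triple product vanishes, so the four points are coplanar.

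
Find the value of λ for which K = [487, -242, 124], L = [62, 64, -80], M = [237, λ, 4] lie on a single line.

-62

Collinearity requires KL × KM = 0; each component is linear in λ.
The x-component gives (204)λ + (12648) = 0, so λ = -62.
The remaining components then also vanish.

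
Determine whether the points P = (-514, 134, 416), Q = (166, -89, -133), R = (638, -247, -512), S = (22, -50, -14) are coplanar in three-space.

The four points are coplanar iff the 3×3 determinant with rows PQ, PR, PS is zero.
Rows: (680, -223, -549), (1152, -381, -928), (536, -184, -430).
Expanding along the first row: (680)(-6922) − (-223)(2048) + (-549)(-7752) = 5592.
Nonzero ⇒ not coplanar.

No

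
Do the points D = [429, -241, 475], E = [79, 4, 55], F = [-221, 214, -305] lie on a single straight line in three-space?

Yes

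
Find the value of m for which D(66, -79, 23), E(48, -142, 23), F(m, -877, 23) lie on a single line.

-162

Direction DE = (-18, -63, 0). From the y-coordinate of F, the parameter along the line is τ = (-877 − (-79))/(-63) = 38/3.
Then m = 66 + 38/3·(-18) = -162.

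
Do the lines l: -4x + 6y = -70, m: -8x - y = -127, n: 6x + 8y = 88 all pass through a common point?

Yes

Intersecting l and m: solving the 2×2 system gives (x, y) = (16, -1).
Substitute into n: (6)(16) + (8)(-1) = 88.
This equals 88, so (16, -1) lies on all three lines and they are concurrent.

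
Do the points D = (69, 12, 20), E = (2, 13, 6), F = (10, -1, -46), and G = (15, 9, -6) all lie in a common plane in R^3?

Yes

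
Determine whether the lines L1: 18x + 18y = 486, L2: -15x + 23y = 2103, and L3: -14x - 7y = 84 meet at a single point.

Lines aᵢx + bᵢy = cᵢ with pairwise distinct directions are concurrent exactly when det[aᵢ bᵢ cᵢ] = 0.
Here the determinant is 0.
It vanishes, so the lines are concurrent at (-39, 66).

Yes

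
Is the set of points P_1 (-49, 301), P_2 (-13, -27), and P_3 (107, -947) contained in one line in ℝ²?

No

P_1P_2 = (36, -328), P_1P_3 = (156, -1248).
Twice the signed area of △P_1P_2P_3 is (36)(-1248) − (-328)(156) = 6240.
The area is nonzero, so the three points are not collinear.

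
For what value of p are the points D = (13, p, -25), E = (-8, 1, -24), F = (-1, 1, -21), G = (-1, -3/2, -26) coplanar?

-4

Coplanarity ⇔ det[DE; DF; DG] = 0.
Expanding, this is linear in p: (-35)p + (-140) = 0.
So p = -4.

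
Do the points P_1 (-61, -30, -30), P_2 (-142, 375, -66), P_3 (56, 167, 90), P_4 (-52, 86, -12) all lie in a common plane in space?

Yes

With P_1 as base: P_1P_2 = (-81, 405, -36), P_1P_3 = (117, 197, 120), P_1P_4 = (9, 116, 18).
P_1P_3 × P_1P_4 = (-10374, -1026, 11799).
P_1P_2 · (P_1P_3 × P_1P_4) = 0.
The scalar triple product vanishes, so the four points are coplanar.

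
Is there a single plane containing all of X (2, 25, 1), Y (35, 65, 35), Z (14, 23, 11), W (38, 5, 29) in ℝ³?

With X as base: XY = (33, 40, 34), XZ = (12, -2, 10), XW = (36, -20, 28).
XZ × XW = (144, 24, -168).
XY · (XZ × XW) = 0.
The scalar triple product vanishes, so the four points are coplanar.

Yes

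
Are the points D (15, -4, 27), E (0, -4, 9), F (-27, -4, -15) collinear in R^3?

No

DE = (-15, 0, -18), DF = (-42, 0, -42).
Comparing components 3 and 1: (-18)(-42) − (-15)(-42) = 126 ≠ 0, so DE and DF are not parallel and the points are not collinear.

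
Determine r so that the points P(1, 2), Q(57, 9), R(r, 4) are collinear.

The three points are collinear iff det[PQ; PR] = 0.
This determinant is linear in r: (-7)r + (119) = 0, so r = 17.

17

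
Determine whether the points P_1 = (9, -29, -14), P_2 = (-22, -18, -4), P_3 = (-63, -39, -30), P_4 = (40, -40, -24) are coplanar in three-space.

Yes

A normal to the plane through P_1, P_2, P_3 is n = P_1P_2 × P_1P_3 = (-76, -1216, 1102).
The plane has equation n·P = 19152. For P_4: n·P_4 = 19152.
Equal, so P_4 lies in the plane and all four are coplanar.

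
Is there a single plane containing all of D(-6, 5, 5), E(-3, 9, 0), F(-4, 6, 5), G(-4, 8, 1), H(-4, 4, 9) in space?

Yes

The plane through D, E, F has normal n = DE × DF = (5, -10, -5) and equation n·P = -105.
Checking the remaining points: n·G = -105, n·H = -105.
All equal -105, so all 5 points lie in one plane.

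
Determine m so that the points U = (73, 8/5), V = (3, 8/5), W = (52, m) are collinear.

8/5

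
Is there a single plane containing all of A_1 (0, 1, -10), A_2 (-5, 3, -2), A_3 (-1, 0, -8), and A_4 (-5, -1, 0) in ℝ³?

No

With A_1 as base: A_1A_2 = (-5, 2, 8), A_1A_3 = (-1, -1, 2), A_1A_4 = (-5, -2, 10).
A_1A_3 × A_1A_4 = (-6, 0, -3).
A_1A_2 · (A_1A_3 × A_1A_4) = 6.
Since 6 ≠ 0, the four points are not coplanar.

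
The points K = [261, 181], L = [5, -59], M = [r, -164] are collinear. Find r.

-107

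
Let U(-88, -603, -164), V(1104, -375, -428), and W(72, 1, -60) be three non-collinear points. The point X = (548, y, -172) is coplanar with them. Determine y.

65

The plane through U, V, W has equation 183168x − 166208y + 683488z = -27987392.
Substituting X: (-166208)y + (-17183872) = -27987392, so y = 65.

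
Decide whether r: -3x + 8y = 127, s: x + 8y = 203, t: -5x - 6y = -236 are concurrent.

Intersecting r and s: solving the 2×2 system gives (x, y) = (19, 23).
Substitute into t: (-5)(19) + (-6)(23) = -233.
But t requires -236 ≠ -233, so the three lines have no common point.

No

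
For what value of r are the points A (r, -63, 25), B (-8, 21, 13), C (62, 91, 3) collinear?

-92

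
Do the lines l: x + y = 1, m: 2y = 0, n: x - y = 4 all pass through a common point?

The three lines meet at one point iff the augmented coefficient matrix [aᵢ bᵢ cᵢ] has rank < 3, i.e. its determinant vanishes.
Here the determinant is 6.
Nonzero, so no common point exists.

No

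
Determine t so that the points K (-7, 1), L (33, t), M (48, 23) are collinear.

17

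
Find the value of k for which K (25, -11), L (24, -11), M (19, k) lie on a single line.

-11

The three points are collinear iff det[KL; KM] = 0.
This determinant is linear in k: (-1)k + (-11) = 0, so k = -11.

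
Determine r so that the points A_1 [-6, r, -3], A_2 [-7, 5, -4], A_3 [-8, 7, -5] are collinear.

3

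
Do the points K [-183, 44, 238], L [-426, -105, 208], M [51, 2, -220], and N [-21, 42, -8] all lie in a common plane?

The four points are coplanar iff the 3×3 determinant with rows KL, KM, KN is zero.
Rows: (-243, -149, -30), (234, -42, -458), (162, -2, -246).
Expanding along the first row: (-243)(9416) − (-149)(16632) + (-30)(6336) = 0.
Zero determinant ⇒ coplanar.

Yes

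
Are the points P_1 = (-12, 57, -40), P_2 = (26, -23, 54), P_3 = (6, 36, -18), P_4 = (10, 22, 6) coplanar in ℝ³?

No

A normal to the plane through P_1, P_2, P_3 is n = P_1P_2 × P_1P_3 = (214, 856, 642).
The plane has equation n·P = 20544. For P_4: n·P_4 = 24824.
24824 ≠ 20544, so P_4 is off the plane.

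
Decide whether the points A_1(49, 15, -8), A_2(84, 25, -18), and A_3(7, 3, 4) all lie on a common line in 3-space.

A_1A_2 = (35, 10, -10), A_1A_3 = (-42, -12, 12).
Each component of A_1A_3 is -6/5 times the corresponding component of A_1A_2, so A_1A_3 = -6/5·A_1A_2 and the points are collinear.

Yes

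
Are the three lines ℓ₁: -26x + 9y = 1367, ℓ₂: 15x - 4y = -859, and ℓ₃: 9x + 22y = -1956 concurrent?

No

Intersecting ℓ₁ and ℓ₂: solving the 2×2 system gives (x, y) = (-73, -59).
Substitute into ℓ₃: (9)(-73) + (22)(-59) = -1955.
But ℓ₃ requires -1956 ≠ -1955, so the three lines have no common point.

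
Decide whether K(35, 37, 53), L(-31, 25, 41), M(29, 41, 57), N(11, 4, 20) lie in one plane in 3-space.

Yes

With K as base: KL = (-66, -12, -12), KM = (-6, 4, 4), KN = (-24, -33, -33).
KM × KN = (0, -294, 294).
KL · (KM × KN) = 0.
The scalar triple product vanishes, so the four points are coplanar.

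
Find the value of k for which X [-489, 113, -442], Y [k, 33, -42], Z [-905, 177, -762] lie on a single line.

31

Direction XZ = (-416, 64, -320). From the y-coordinate of Y, the parameter along the line is τ = (33 − 113)/64 = -5/4.
Then k = (-489) + (-5/4)·(-416) = 31.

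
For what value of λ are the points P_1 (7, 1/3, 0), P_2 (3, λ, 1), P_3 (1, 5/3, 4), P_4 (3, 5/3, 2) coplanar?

The points are coplanar iff P_1P_2 · (P_1P_3 × P_1P_4) = 0.
Expanding, this is linear in λ: (-4)λ + (28/3) = 0.
So λ = 7/3.

7/3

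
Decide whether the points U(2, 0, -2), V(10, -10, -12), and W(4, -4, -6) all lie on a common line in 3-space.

No

UV = (8, -10, -10), UW = (2, -4, -4).
Comparing components 3 and 1: (-10)(2) − (8)(-4) = 12 ≠ 0, so UV and UW are not parallel and the points are not collinear.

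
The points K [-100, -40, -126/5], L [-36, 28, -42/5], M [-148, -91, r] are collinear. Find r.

Collinearity requires KL × KM = 0; each component is linear in r.
The x-component gives (68)r + (12852/5) = 0, so r = -189/5.
The remaining components then also vanish.

-189/5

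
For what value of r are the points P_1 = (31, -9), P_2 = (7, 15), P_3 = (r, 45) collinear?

The three points are collinear iff det[P_1P_2; P_1P_3] = 0.
This determinant is linear in r: (-24)r + (-552) = 0, so r = -23.

-23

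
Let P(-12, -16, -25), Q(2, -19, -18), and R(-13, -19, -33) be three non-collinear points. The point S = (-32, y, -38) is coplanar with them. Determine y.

-13

A normal to the plane is n = PQ × PR = (45, 105, -45).
S lies in the plane iff n · PS = 0.
This gives (105)y + (1365) = 0, so y = -13.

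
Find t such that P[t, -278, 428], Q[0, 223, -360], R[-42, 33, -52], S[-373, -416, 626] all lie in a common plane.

-223

The points are coplanar iff PQ · (PR × PS) = 0.
Expanding, this is linear in t: (-9472)t + (-2112256) = 0.
So t = -223.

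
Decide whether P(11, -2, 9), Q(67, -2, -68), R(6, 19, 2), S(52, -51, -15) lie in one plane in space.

With P as base: PQ = (56, 0, -77), PR = (-5, 21, -7), PS = (41, -49, -24).
PR × PS = (-847, -407, -616).
PQ · (PR × PS) = 0.
The scalar triple product vanishes, so the four points are coplanar.

Yes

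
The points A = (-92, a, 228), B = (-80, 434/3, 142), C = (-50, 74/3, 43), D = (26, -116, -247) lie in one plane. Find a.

The points are coplanar iff AB · (AC × AD) = 0.
Expanding, this is linear in a: (-1176)a + (-784) = 0.
So a = -2/3.

-2/3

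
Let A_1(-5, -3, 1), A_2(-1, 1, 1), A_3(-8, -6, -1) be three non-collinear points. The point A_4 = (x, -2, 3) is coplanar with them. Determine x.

-4

Coplanarity requires A_1A_2 · (A_1A_3 × A_1A_4) = 0.
A_1A_2 = (4, 4, 0), A_1A_3 = (-3, -3, -2); the triple product is linear in x with coefficient -8 and constant term -32.
Setting it to zero: x = -4.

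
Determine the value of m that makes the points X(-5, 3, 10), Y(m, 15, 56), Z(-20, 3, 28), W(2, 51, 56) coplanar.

-32

Normal to plane XZW: n = (-864, 816, -720); plane equation n·P = -432.
Requiring n·Y = -432: (-864)m + (-28080) = -432.
So m = -32.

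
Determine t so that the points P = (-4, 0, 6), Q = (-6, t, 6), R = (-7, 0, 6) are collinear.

0

Direction PR = (-3, 0, 0). From the x-coordinate of Q, the parameter along the line is τ = (-6 − (-4))/(-3) = 2/3.
Then t = 0 + 2/3·(0) = 0.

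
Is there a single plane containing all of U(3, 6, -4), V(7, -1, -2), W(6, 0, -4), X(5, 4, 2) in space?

No

The four points are coplanar iff the 3×3 determinant with rows UV, UW, UX is zero.
Rows: (4, -7, 2), (3, -6, 0), (2, -2, 6).
Expanding along the first row: (4)(-36) − (-7)(18) + (2)(6) = -6.
Nonzero ⇒ not coplanar.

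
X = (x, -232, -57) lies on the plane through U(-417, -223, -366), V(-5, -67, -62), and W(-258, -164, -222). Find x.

Coplanarity requires UV · (UW × UX) = 0.
UV = (412, 156, 304), UW = (159, 59, 144); the triple product is linear in x with coefficient 4528 and constant term 1833840.
Setting it to zero: x = -405.

-405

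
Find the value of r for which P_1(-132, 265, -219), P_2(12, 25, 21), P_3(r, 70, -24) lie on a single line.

-15

Direction P_1P_2 = (144, -240, 240). From the y-coordinate of P_3, the parameter along the line is τ = (70 − 265)/(-240) = 13/16.
Then r = (-132) + 13/16·(144) = -15.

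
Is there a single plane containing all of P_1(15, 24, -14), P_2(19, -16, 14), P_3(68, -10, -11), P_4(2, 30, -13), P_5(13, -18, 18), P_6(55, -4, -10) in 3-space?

The plane through P_1, P_2, P_3 has normal n = P_1P_2 × P_1P_3 = (832, 1472, 1984) and equation n·P = 20032.
Checking the remaining points: n·P_4 = 20032, n·P_5 = 20032, n·P_6 = 20032.
All equal 20032, so all 6 points lie in one plane.

Yes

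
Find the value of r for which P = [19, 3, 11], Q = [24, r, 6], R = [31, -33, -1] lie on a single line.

-12

Direction PR = (12, -36, -12). From the x-coordinate of Q, the parameter along the line is τ = (24 − 19)/12 = 5/12.
Then r = 3 + 5/12·(-36) = -12.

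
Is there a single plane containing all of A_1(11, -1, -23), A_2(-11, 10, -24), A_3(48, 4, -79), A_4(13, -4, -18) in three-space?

Yes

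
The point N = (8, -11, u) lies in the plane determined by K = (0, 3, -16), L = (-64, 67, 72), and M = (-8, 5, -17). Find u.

-39

Coplanarity requires KL · (KM × KN) = 0.
KL = (-64, 64, 88), KM = (-8, 2, -1); the triple product is linear in u with coefficient 384 and constant term 14976.
Setting it to zero: u = -39.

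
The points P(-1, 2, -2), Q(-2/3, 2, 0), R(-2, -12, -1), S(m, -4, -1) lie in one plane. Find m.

Normal to plane PQR: n = (28, -7/3, -14/3); plane equation n·X = -70/3.
Requiring n·S = -70/3: (28)m + (14) = -70/3.
So m = -4/3.

-4/3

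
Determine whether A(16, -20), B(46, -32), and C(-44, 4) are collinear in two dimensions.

AB = (30, -12), AC = (-60, 24).
Checking proportionality: AC = -2·AB, so the vectors are parallel and the points are collinear.

Yes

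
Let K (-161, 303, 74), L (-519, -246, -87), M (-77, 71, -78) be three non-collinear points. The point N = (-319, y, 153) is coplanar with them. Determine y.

346

A normal to the plane is n = KL × KM = (46096, -67940, 129172).
N lies in the plane iff n · KN = 0.
This gives (-67940)y + (23507240) = 0, so y = 346.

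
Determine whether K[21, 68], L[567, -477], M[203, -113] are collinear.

No

KL = (546, -545), KM = (182, -181).
Twice the signed area of △KLM is (546)(-181) − (-545)(182) = 364.
The area is nonzero, so the three points are not collinear.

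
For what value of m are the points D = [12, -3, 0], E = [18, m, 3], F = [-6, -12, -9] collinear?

Direction DF = (-18, -9, -9). From the x-coordinate of E, the parameter along the line is τ = (18 − 12)/(-18) = -1/3.
Then m = (-3) + (-1/3)·(-9) = 0.

0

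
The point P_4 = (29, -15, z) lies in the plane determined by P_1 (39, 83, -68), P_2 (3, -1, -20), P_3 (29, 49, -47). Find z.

Coplanarity requires P_1P_2 · (P_1P_3 × P_1P_4) = 0.
P_1P_2 = (-36, -84, 48), P_1P_3 = (-10, -34, 21); the triple product is linear in z with coefficient 384 and constant term 384.
Setting it to zero: z = -1.

-1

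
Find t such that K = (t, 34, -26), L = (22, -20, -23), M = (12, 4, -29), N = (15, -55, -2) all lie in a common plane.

-19

Coplanarity ⇔ det[KL; KM; KN] = 0.
Expanding, this is linear in t: (-294)t + (-5586) = 0.
So t = -19.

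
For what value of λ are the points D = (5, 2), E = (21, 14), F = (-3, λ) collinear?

The three points are collinear iff det[DE; DF] = 0.
This determinant is linear in λ: (16)λ + (64) = 0, so λ = -4.

-4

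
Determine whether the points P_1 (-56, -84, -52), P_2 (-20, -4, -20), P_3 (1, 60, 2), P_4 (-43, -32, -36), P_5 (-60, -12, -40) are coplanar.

The plane through P_1, P_2, P_3 has normal n = P_1P_2 × P_1P_3 = (-288, -120, 624) and equation n·P = -6240.
Checking the remaining points: n·P_4 = -6240, n·P_5 = -6240.
All equal -6240, so all 5 points lie in one plane.

Yes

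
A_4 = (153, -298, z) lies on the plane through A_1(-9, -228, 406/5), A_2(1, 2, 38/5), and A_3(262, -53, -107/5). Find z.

372/5

The plane through A_1, A_2, A_3 has equation −10718x − (94598/5)y − 60580z = -2544826/5.
Substituting A_4: (-60580)z + (19990934/5) = -2544826/5, so z = 372/5.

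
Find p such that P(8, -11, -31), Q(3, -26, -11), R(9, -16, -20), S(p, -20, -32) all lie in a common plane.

-3

Coplanarity ⇔ det[PQ; PR; PS] = 0.
Expanding, this is linear in p: (-65)p + (-195) = 0.
So p = -3.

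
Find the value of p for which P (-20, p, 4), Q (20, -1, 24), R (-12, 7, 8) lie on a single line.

9

Collinearity requires PQ × PR = 0; each component is linear in p.
The x-component gives (16)p + (-144) = 0, so p = 9.
The remaining components then also vanish.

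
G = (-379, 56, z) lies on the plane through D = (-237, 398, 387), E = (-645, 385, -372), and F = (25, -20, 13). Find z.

Coplanarity requires DE · (DF × DG) = 0.
DE = (-408, -13, -759), DF = (262, -418, -374); the triple product is linear in z with coefficient 173950 and constant term 97238050.
Setting it to zero: z = -559.

-559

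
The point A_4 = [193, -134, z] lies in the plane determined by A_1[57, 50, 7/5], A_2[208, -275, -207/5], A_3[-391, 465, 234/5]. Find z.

-21

The plane through A_1, A_2, A_3 has equation 3007x + 12319y − 82935z = 671240.
Substituting A_4: (-82935)z + (-1070395) = 671240, so z = -21.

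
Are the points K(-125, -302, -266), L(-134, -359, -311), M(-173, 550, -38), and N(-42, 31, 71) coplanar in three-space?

The four points are coplanar iff the 3×3 determinant with rows KL, KM, KN is zero.
Rows: (-9, -57, -45), (-48, 852, 228), (83, 333, 337).
Expanding along the first row: (-9)(211200) − (-57)(-35100) + (-45)(-86700) = 0.
Zero determinant ⇒ coplanar.

Yes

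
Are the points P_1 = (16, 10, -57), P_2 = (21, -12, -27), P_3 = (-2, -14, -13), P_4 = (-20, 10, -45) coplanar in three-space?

No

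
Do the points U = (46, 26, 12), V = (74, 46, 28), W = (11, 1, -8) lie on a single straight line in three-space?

Yes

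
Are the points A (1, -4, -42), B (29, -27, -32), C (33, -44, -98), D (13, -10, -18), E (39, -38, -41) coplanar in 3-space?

No

The plane through A, B, C has normal n = AB × AC = (1688, 1888, -384) and equation n·P = 10264.
Checking the remaining points: n·D = 9976, n·E = 9832.
Since n·D = 9976 ≠ 10264, D is off the plane and the points are not all coplanar.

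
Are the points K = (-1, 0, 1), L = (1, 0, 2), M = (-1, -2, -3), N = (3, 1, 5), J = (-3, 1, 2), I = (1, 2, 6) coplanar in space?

Yes

The plane through K, L, M has normal n = KL × KM = (2, 8, -4) and equation n·P = -6.
Checking the remaining points: n·N = -6, n·J = -6, n·I = -6.
All equal -6, so all 6 points lie in one plane.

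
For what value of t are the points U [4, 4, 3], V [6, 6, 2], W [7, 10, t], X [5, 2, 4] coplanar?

Coplanarity ⇔ det[UV; UW; UX] = 0.
Expanding, this is linear in t: (6)t + (0) = 0.
So t = 0.

0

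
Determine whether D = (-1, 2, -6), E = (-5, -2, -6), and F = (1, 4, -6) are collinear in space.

Yes

DE = (-4, -4, 0), DF = (2, 2, 0).
DE × DF = (0, 0, 0).
The cross product vanishes, so the three points are collinear.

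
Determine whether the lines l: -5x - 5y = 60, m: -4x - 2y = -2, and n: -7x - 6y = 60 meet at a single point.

No

Intersecting l and m: solving the 2×2 system gives (x, y) = (13, -25).
Substitute into n: (-7)(13) + (-6)(-25) = 59.
But n requires 60 ≠ 59, so the three lines have no common point.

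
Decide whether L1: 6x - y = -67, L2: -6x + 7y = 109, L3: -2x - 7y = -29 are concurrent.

Intersecting L1 and L2: solving the 2×2 system gives (x, y) = (-10, 7).
Substitute into L3: (-2)(-10) + (-7)(7) = -29.
This equals -29, so (-10, 7) lies on all three lines and they are concurrent.

Yes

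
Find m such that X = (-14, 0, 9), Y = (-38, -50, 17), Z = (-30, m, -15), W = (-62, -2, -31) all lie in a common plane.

Normal to plane XYW: n = (2016, -1344, -2352); plane equation n·P = -49392.
Requiring n·Z = -49392: (-1344)m + (-25200) = -49392.
So m = 18.

18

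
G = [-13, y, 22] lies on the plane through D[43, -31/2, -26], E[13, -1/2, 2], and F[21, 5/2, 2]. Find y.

Coplanarity requires DE · (DF × DG) = 0.
DE = (-30, 15, 28), DF = (-22, 18, 28); the triple product is linear in y with coefficient 224 and constant term -1904.
Setting it to zero: y = 17/2.

17/2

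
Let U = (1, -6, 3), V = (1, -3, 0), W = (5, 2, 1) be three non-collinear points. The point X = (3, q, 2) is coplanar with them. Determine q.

The plane through U, V, W has equation 18x − 12y − 12z = 54.
Substituting X: (-12)q + (30) = 54, so q = -2.

-2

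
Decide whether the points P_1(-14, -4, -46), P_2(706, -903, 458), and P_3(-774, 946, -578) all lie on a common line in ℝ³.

No

P_1P_2 = (720, -899, 504), P_1P_3 = (-760, 950, -532).
Comparing components 2 and 3: (-899)(-532) − (504)(950) = -532 ≠ 0, so P_1P_2 and P_1P_3 are not parallel and the points are not collinear.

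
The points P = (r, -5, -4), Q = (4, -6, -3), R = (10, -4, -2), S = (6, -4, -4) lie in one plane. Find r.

4

The points are coplanar iff PQ · (PR × PS) = 0.
Expanding, this is linear in r: (4)r + (-16) = 0.
So r = 4.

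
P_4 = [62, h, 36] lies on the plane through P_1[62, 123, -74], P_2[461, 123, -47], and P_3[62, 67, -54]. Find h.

-185

The plane through P_1, P_2, P_3 has equation 1512x − 7980y − 22344z = 765660.
Substituting P_4: (-7980)h + (-710640) = 765660, so h = -185.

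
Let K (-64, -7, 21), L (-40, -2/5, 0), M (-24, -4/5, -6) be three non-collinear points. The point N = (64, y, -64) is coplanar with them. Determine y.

The plane through K, L, M has equation −48x − 192y − (576/5)z = 9984/5.
Substituting N: (-192)y + (21504/5) = 9984/5, so y = 12.

12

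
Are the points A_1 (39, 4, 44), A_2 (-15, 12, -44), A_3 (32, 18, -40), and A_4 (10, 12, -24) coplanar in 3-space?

Yes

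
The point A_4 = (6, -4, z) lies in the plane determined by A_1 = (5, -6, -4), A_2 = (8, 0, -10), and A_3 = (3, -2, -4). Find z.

A normal to the plane is n = A_1A_2 × A_1A_3 = (24, 12, 24).
A_4 lies in the plane iff n · A_1A_4 = 0.
This gives (24)z + (144) = 0, so z = -6.

-6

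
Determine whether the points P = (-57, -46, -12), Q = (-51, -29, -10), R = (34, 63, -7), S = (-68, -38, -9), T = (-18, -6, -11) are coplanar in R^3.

Yes

The plane through P, Q, R has normal n = PQ × PR = (-133, 152, -893) and equation n·X = 11305.
Checking the remaining points: n·S = 11305, n·T = 11305.
All equal 11305, so all 5 points lie in one plane.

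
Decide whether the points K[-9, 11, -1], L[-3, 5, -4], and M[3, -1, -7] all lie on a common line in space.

KL = (6, -6, -3), KM = (12, -12, -6).
Each component of KM is 2 times the corresponding component of KL, so KM = 2·KL and the points are collinear.

Yes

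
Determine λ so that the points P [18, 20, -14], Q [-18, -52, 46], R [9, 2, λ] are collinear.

Direction PQ = (-36, -72, 60). From the x-coordinate of R, the parameter along the line is τ = (9 − 18)/(-36) = 1/4.
Then λ = (-14) + 1/4·(60) = 1.

1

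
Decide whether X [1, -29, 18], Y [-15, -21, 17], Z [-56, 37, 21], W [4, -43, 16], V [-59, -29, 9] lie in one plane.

The plane through X, Y, Z has normal n = XY × XZ = (90, 105, -600) and equation n·P = -13755.
Checking the remaining points: n·W = -13755, n·V = -13755.
All equal -13755, so all 5 points lie in one plane.

Yes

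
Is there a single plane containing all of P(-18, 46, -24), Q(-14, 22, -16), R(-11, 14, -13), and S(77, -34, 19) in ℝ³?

The four points are coplanar iff the 3×3 determinant with rows PQ, PR, PS is zero.
Rows: (4, -24, 8), (7, -32, 11), (95, -80, 43).
Expanding along the first row: (4)(-496) − (-24)(-744) + (8)(2480) = 0.
Zero determinant ⇒ coplanar.

Yes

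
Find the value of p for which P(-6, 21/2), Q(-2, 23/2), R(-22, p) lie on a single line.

Collinearity: (R − P) must be parallel to (Q − P) = (4, 1).
Cross-multiplying the components: (p − 21/2)·(4) = (-16)·(1).
Solving gives p = 13/2.

13/2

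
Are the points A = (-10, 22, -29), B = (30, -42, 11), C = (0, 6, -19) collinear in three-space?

Yes

AB = (40, -64, 40), AC = (10, -16, 10).
Each component of AC is 1/4 times the corresponding component of AB, so AC = 1/4·AB and the points are collinear.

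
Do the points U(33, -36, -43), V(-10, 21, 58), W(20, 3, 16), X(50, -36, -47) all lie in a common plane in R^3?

A normal to the plane through U, V, W is n = UV × UW = (-576, 1224, -936).
The plane has equation n·P = -22824. For X: n·X = -28872.
-28872 ≠ -22824, so X is off the plane.

No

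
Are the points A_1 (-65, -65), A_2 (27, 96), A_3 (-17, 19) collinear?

Yes

A_1A_2 = (92, 161), A_1A_3 = (48, 84).
Checking proportionality: A_1A_3 = 12/23·A_1A_2, so the vectors are parallel and the points are collinear.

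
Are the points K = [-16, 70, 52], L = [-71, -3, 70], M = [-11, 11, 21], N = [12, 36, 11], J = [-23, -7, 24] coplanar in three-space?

The plane through K, L, M has normal n = KL × KM = (3325, -1615, 3610) and equation n·P = 21470.
Checking the remaining points: n·N = 21470, n·J = 21470.
All equal 21470, so all 5 points lie in one plane.

Yes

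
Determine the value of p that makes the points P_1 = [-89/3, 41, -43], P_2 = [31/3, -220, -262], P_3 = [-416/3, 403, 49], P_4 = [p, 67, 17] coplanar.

-24

Coplanarity ⇔ det[P_1P_2; P_1P_3; P_1P_4] = 0.
Expanding, this is linear in p: (55266)p + (1326384) = 0.
So p = -24.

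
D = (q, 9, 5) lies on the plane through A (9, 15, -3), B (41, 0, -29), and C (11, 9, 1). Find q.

8

The plane through A, B, C has equation −216x − 180y − 162z = -4158.
Substituting D: (-216)q + (-2430) = -4158, so q = 8.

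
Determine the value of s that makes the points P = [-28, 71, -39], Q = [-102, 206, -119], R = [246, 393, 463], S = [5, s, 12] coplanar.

The points are coplanar iff PQ · (PR × PS) = 0.
Expanding, this is linear in s: (15228)s + (-1096416) = 0.
So s = 72.

72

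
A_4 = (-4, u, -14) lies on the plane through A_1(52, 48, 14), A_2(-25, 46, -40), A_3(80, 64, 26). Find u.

24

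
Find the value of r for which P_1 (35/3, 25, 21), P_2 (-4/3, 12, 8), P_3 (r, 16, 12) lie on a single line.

8/3

Direction P_1P_2 = (-13, -13, -13). From the y-coordinate of P_3, the parameter along the line is τ = (16 − 25)/(-13) = 9/13.
Then r = 35/3 + 9/13·(-13) = 8/3.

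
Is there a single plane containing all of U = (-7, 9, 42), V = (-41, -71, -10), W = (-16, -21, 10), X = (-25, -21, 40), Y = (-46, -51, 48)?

Yes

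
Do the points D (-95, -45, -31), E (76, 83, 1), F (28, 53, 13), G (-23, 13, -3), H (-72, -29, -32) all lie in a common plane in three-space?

No

The plane through D, E, F has normal n = DE × DF = (2496, -3588, 1014) and equation n·P = -107094.
Checking the remaining points: n·G = -107094, n·H = -108108.
Since n·H = -108108 ≠ -107094, H is off the plane and the points are not all coplanar.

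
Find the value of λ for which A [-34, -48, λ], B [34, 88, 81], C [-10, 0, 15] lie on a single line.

-21

Collinearity requires AB × AC = 0; each component is linear in λ.
The x-component gives (-88)λ + (-1848) = 0, so λ = -21.
The remaining components then also vanish.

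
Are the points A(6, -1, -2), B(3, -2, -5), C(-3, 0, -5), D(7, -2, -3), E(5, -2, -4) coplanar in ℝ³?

Yes

The plane through A, B, C has normal n = AB × AC = (6, 18, -12) and equation n·P = 42.
Checking the remaining points: n·D = 42, n·E = 42.
All equal 42, so all 5 points lie in one plane.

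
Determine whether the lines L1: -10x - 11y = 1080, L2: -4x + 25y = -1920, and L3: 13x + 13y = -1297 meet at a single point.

No

Intersecting L1 and L2: solving the 2×2 system gives (x, y) = (-20, -80).
Substitute into L3: (13)(-20) + (13)(-80) = -1300.
But L3 requires -1297 ≠ -1300, so the three lines have no common point.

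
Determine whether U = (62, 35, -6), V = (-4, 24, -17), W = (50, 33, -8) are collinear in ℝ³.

UV = (-66, -11, -11), UW = (-12, -2, -2).
Each component of UW is 2/11 times the corresponding component of UV, so UW = 2/11·UV and the points are collinear.

Yes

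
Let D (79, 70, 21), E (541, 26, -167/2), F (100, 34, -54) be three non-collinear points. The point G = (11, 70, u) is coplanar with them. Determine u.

23

A normal to the plane is n = DE × DF = (-462, 64911/2, -15708).
G lies in the plane iff n · DG = 0.
This gives (-15708)u + (361284) = 0, so u = 23.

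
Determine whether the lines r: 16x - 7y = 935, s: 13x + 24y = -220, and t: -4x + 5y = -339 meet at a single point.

The three lines meet at one point iff the augmented coefficient matrix [aᵢ bᵢ cᵢ] has rank < 3, i.e. its determinant vanishes.
Here the determinant is 950.
Nonzero, so no common point exists.

No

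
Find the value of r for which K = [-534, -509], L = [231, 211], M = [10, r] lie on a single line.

Collinearity: (M − K) must be parallel to (L − K) = (765, 720).
Cross-multiplying the components: (r − (-509))·(765) = (544)·(720).
Solving gives r = 3.

3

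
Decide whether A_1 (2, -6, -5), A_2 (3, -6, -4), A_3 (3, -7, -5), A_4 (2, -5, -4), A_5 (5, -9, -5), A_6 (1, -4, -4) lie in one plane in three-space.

The plane through A_1, A_2, A_3 has normal n = A_1A_2 × A_1A_3 = (1, 1, -1) and equation n·P = 1.
Checking the remaining points: n·A_4 = 1, n·A_5 = 1, n·A_6 = 1.
All equal 1, so all 6 points lie in one plane.

Yes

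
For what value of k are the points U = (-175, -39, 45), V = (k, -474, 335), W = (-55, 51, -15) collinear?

Direction UW = (120, 90, -60). From the y-coordinate of V, the parameter along the line is τ = (-474 − (-39))/90 = -29/6.
Then k = (-175) + (-29/6)·(120) = -755.

-755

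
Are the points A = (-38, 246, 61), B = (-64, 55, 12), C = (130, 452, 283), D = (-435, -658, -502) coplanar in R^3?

Yes

The four points are coplanar iff the 3×3 determinant with rows AB, AC, AD is zero.
Rows: (-26, -191, -49), (168, 206, 222), (-397, -904, -563).
Expanding along the first row: (-26)(84710) − (-191)(-6450) + (-49)(-70090) = 0.
Zero determinant ⇒ coplanar.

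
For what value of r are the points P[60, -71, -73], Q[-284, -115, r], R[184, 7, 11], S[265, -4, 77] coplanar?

-337

The points are coplanar iff PQ · (PR × PS) = 0.
Expanding, this is linear in r: (-7682)r + (-2588834) = 0.
So r = -337.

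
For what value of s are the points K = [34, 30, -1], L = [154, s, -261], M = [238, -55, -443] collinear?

-20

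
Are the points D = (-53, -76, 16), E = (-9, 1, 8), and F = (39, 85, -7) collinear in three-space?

DE = (44, 77, -8), DF = (92, 161, -23).
Comparing components 2 and 3: (77)(-23) − (-8)(161) = -483 ≠ 0, so DE and DF are not parallel and the points are not collinear.

No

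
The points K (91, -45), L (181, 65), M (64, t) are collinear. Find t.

-78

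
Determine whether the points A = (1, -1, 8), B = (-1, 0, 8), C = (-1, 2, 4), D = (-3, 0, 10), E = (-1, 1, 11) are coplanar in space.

No

The plane through A, B, C has normal n = AB × AC = (-4, -8, -4) and equation n·P = -28.
Checking the remaining points: n·D = -28, n·E = -48.
Since n·E = -48 ≠ -28, E is off the plane and the points are not all coplanar.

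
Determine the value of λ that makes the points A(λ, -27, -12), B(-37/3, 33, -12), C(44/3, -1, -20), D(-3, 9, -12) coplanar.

11

The points are coplanar iff AB · (AC × AD) = 0.
Expanding, this is linear in λ: (192)λ + (-2112) = 0.
So λ = 11.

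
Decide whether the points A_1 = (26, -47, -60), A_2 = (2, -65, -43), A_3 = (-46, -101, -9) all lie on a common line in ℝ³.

Yes

A_1A_2 = (-24, -18, 17), A_1A_3 = (-72, -54, 51).
Each component of A_1A_3 is 3 times the corresponding component of A_1A_2, so A_1A_3 = 3·A_1A_2 and the points are collinear.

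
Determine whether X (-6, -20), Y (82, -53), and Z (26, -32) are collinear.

Yes

XY = (88, -33), XZ = (32, -12).
Checking proportionality: XZ = 4/11·XY, so the vectors are parallel and the points are collinear.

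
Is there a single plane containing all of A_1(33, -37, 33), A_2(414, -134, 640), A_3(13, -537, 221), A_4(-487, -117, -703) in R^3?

Yes

A normal to the plane through A_1, A_2, A_3 is n = A_1A_2 × A_1A_3 = (285264, -83768, -192440).
The plane has equation n·P = 6162608. For A_4: n·A_4 = 6162608.
Equal, so A_4 lies in the plane and all four are coplanar.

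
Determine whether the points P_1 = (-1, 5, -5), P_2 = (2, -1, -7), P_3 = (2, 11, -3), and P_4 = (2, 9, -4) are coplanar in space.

No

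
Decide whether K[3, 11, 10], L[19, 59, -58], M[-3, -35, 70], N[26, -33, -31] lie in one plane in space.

No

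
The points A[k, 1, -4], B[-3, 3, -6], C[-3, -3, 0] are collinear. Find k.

-3

Direction BC = (0, -6, 6). From the y-coordinate of A, the parameter along the line is τ = (1 − 3)/(-6) = 1/3.
Then k = (-3) + 1/3·(0) = -3.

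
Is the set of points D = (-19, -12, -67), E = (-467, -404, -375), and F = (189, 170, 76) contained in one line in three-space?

Yes

DE = (-448, -392, -308), DF = (208, 182, 143).
Each component of DF is -13/28 times the corresponding component of DE, so DF = -13/28·DE and the points are collinear.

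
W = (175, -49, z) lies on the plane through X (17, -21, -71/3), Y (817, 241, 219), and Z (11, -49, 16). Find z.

454/3

A normal to the plane is n = XY × XZ = (51562/3, -99568/3, -20828).
W lies in the plane iff n · XW = 0.
This gives (-20828)z + (9455912/3) = 0, so z = 454/3.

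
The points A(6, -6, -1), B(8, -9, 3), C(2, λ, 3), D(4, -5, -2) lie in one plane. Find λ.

Normal to plane ABD: n = (-1, -6, -4); plane equation n·P = 34.
Requiring n·C = 34: (-6)λ + (-14) = 34.
So λ = -8.

-8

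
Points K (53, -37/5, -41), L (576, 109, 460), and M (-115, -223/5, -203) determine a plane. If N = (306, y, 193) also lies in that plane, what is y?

A normal to the plane is n = KL × KM = (-1098/5, 558, 498/5).
N lies in the plane iff n · KN = 0.
This gives (558)y + (-140616/5) = 0, so y = 252/5.

252/5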